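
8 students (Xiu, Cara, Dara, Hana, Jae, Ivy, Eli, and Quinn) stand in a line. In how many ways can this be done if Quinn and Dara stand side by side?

Place the 6 others and the Quinn-Dara pair as 7 objects in a line; the pair has 2 internal arrangements.
So the count is 2·(7)! = 10080.

10080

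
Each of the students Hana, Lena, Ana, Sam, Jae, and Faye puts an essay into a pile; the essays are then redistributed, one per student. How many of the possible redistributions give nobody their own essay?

265

Let Aᵢ be the assignments in which student i gets their own essay. We want the size of the complement of A₁∪…∪A_6.
By inclusion–exclusion this is Σ_{j=0}^{6} (−1)^j C(6,j)·(6−j)!.
Computing: 720 − 720 + 360 − 120 + 30 − 6 + 1 = 265.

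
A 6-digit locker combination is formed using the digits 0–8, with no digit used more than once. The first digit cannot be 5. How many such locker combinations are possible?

53760

The first digit has 9−1 = 8 choices (anything except 5).
The remaining 5 digits are filled from the other 8 symbols without repetition: 8 × 7 × 6 × 5 × 4 = 6720.
Total: 8 × 6720 = 53760.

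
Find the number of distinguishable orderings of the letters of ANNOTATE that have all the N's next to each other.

Treat the 2 copies of N as a single block. The multiset to arrange is then {NN, A, A, E, O, T, T}, 7 items in all.
That gives (7)!/(2!·2!) = 1260 arrangements.

1260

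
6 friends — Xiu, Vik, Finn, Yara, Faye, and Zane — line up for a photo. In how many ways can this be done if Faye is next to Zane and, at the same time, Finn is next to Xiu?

96

Treat {Faye,Zane} as one block (2 orders) and {Finn,Xiu} as another (2 orders).
That leaves 4 units to arrange: 2 × 2 × 4! = 4 × 24 = 96.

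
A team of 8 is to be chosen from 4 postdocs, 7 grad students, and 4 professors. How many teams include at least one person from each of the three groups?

With no constraint there are C(15,8) = 6435 possible selections.
Selections missing a whole group: no postdocs → C(11,8) = 165; no grad students → C(8,8) = 1; no professors → C(11,8) = 165.
Add back selections omitting two groups (i.e. drawn from a single group): C(4,8) + C(7,8) + C(4,8) = 0.
By inclusion–exclusion: 6435 − 331 + 0 = 6104.

6104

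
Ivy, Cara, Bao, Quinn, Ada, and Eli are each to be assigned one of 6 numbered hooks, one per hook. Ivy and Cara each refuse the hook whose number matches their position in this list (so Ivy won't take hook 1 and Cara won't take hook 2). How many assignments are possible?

504

Let Aᵢ (for i ∈ {1, 2}) be the placements that put person i in their forbidden hook. Any j of these fix j positions, leaving (6−j)! ways to fill the rest, and there are C(2,j) ways to pick which j.
By inclusion–exclusion, the number of valid placements is Σ_{j=0}^{2} (−1)^j C(2,j)·(6−j)!.
Computing: 720 − 240 + 24 = 504.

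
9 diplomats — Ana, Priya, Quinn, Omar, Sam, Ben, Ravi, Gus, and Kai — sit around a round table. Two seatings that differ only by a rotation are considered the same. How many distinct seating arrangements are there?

Fix one person's seat to break rotational symmetry; the remaining 8 people can be arranged in (8)! = 40320 ways.

40320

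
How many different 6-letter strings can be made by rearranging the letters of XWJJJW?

60

Letter multiplicities in XWJJJW: J×3, W×2, X×1.
The number of distinct arrangements is 6!/(3!·2!) = 720/12 = 60.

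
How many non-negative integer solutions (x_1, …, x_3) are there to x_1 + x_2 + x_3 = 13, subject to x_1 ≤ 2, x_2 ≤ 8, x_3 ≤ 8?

Ignoring the caps, the number of non-negative solutions to x_1+…+x_3 = 13 is C(15,2) = 105.
Subtract solutions that violate a single cap (substitute x_i' = x_i − (cap_i+1)): x_1 ≥ 3 gives C(12,2) = 66; x_2 ≥ 9 gives C(6,2) = 15; x_3 ≥ 9 gives C(6,2) = 15. Together 96.
Add back pairs where two caps are both exceeded: 3 + 3 + 0 = 6.
By inclusion–exclusion the count is 105 − 96 + 6 = 15.

15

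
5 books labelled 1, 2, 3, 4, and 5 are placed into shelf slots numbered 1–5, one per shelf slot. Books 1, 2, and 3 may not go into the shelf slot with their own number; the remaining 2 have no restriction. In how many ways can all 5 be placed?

Let Aᵢ (for i ∈ {1, 2, 3}) be the placements that put book i in its forbidden shelf slot. Any j of these fix j positions, leaving (5−j)! ways to fill the rest, and there are C(3,j) ways to pick which j.
By inclusion–exclusion, the number of valid placements is Σ_{j=0}^{3} (−1)^j C(3,j)·(5−j)!.
Computing: 120 − 72 + 18 − 2 = 64.

64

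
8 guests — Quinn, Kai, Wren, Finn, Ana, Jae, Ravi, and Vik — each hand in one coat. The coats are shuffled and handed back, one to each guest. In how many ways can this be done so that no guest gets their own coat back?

14833

Count assignments avoiding every fixed point. For any j of the 8 guests fixed to their own coat, the other 8−j can be arranged in (8−j)! ways.
By inclusion–exclusion this is Σ_{j=0}^{8} (−1)^j C(8,j)·(8−j)!.
Computing: 40320 − 40320 + 20160 − 6720 + 1680 − 336 + 56 − 8 + 1 = 14833.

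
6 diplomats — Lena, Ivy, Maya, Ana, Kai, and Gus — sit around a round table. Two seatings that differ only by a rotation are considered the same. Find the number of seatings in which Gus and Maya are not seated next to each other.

All circular seatings of 6 people number (5)! = 120.
Those with Gus next to Maya: fuse the pair into one unit and seat 5 units around a circle — 2·(4)! = 48.
Subtracting, 120 − 48 = 72.

72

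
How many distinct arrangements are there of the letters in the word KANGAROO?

Letter multiplicities in KANGAROO: A×2, G×1, K×1, N×1, O×2, R×1.
So there are 8! / (2!·2!) = 10080 distinguishable arrangements.

10080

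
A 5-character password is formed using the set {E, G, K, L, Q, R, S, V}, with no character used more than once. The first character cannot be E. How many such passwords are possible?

The first character has 8−1 = 7 choices (anything except E).
The remaining 4 characters are filled from the other 7 symbols without repetition: 7 × 6 × 5 × 4 = 840.
Total: 7 × 840 = 5880.

5880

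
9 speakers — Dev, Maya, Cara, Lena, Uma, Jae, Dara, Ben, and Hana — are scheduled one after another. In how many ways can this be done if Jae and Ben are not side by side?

Of the 9! = 362880 arrangements, those with Jae and Ben adjacent number 2 × 8! = 80640 (treat the pair as a block with 2 internal orders).
So 362880 − 80640 = 282240 arrangements keep them apart.

282240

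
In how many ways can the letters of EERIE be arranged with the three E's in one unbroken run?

Treat the 3 copies of E as a single block. The multiset to arrange is then {EEE, I, R}, 3 items in all.
All 3 items are distinct, so there are (3)! = 6 arrangements.

6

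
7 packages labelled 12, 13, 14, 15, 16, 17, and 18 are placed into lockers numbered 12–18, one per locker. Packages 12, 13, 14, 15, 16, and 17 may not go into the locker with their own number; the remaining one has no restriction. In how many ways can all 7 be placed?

2119

Let Aᵢ (for 12 ≤ i ≤ 17) be the placements that put package i in its forbidden locker. Any j of these fix j positions, leaving (7−j)! ways to fill the rest, and there are C(6,j) ways to pick which j.
By inclusion–exclusion, the number of valid placements is Σ_{j=0}^{6} (−1)^j C(6,j)·(7−j)!.
Computing: 5040 − 4320 + 1800 − 480 + 90 − 12 + 1 = 2119.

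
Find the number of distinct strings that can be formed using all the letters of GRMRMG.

GRMRMG has 6 letters with G appearing twice, M appearing twice, and R appearing twice.
The number of distinct arrangements is 6!/(2!·2!·2!) = 720/8 = 90.

90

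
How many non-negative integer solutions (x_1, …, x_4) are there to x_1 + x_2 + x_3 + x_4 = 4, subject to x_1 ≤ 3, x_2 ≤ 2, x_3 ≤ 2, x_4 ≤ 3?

25

By stars and bars, unrestricted non-negative solutions to x_1+…+x_4 = 4 number C(4+3,3) = 35.
Subtract solutions that violate a single cap (substitute x_i' = x_i − (cap_i+1)): x_1 ≥ 4 gives C(3,3) = 1; x_2 ≥ 3 gives C(4,3) = 4; x_3 ≥ 3 gives C(4,3) = 4; x_4 ≥ 4 gives C(3,3) = 1. Together 10.
No two caps can be exceeded simultaneously, so the pair terms are all 0.
By inclusion–exclusion the count is 35 − 10 + 0 = 25.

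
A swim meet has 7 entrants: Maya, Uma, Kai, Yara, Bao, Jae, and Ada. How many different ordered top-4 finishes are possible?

There are 7 choices for 1st place, 6 for 2nd, and so on down to 4 for position 4.
That gives 7 × 6 × 5 × 4 = 840.

840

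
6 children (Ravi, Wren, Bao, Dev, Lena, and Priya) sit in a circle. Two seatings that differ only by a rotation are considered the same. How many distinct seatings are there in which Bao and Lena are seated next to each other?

Treat {Bao, Lena} as one unit (2 internal orders) and seat the resulting 5 units around the table: (4)! circular arrangements.
So 2 × (4)! = 2 × 24 = 48.

48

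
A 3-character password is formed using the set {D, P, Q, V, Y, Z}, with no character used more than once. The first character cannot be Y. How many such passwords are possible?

The first character has 6−1 = 5 choices (anything except Y).
The remaining 2 characters are filled from the other 5 symbols without repetition: 5 × 4 = 20.
Total: 5 × 20 = 100.

100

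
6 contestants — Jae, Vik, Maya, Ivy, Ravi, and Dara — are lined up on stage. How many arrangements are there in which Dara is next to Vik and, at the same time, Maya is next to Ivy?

Treat {Dara,Vik} as one block (2 orders) and {Maya,Ivy} as another (2 orders).
That leaves 4 units to arrange: 2 × 2 × 4! = 4 × 24 = 96.

96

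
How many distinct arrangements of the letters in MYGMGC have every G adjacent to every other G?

60

Treat the 2 copies of G as a single block. The multiset to arrange is then {GG, C, M, M, Y}, 5 items in all.
That gives (5)!/(2!) = 60 arrangements.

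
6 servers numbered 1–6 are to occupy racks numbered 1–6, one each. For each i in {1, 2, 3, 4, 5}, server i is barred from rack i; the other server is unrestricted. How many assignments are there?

309

Let Aᵢ (for 1 ≤ i ≤ 5) be the placements that put server i in its forbidden rack. Any j of these fix j positions, leaving (6−j)! ways to fill the rest, and there are C(5,j) ways to pick which j.
By inclusion–exclusion, the number of valid placements is Σ_{j=0}^{5} (−1)^j C(5,j)·(6−j)!.
Computing: 720 − 600 + 240 − 60 + 10 − 1 = 309.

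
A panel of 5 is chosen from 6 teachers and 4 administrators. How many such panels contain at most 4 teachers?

246

Split by how many teachers are chosen (0 through 4).
Sum: C(6,0)·C(4,5) + C(6,1)·C(4,4) + C(6,2)·C(4,3) + C(6,3)·C(4,2) + C(6,4)·C(4,1) = 0 + 6 + 60 + 120 + 60 = 246.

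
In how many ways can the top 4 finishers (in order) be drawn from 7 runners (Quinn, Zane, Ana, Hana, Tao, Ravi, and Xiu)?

There are 7 choices for 1st place, 6 for 2nd, and so on down to 4 for position 4.
That gives 7 × 6 × 5 × 4 = 840.

840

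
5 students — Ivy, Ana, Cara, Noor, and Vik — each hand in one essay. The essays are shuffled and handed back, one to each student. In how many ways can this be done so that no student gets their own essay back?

Count assignments avoiding every fixed point. For any j of the 5 students fixed to their own essay, the other 5−j can be arranged in (5−j)! ways.
By inclusion–exclusion this is Σ_{j=0}^{5} (−1)^j C(5,j)·(5−j)!.
Computing: 120 − 120 + 60 − 20 + 5 − 1 = 44.

44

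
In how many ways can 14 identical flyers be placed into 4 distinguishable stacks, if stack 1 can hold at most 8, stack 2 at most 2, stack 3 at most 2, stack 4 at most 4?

Ignoring the caps, the number of non-negative solutions to x_1+…+x_4 = 14 is C(17,3) = 680.
Subtract solutions that violate a single cap (substitute x_i' = x_i − (cap_i+1)): x_1 ≥ 9 gives C(8,3) = 56; x_2 ≥ 3 gives C(14,3) = 364; x_3 ≥ 3 gives C(14,3) = 364; x_4 ≥ 5 gives C(12,3) = 220. Together 1004.
Add back pairs where two caps are both exceeded: 10 + 10 + 1 + 165 + 84 + 84 = 354.
Subtract triples: 0 + 0 + 0 + 20 = 20.
By inclusion–exclusion the count is 680 − 1004 + 354 − 20 = 10.

10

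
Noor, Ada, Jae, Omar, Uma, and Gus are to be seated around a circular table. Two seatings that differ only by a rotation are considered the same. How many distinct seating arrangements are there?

120

Around a circle, 6 distinct people have 6!/6 = (5)! = 120 rotationally distinct seatings.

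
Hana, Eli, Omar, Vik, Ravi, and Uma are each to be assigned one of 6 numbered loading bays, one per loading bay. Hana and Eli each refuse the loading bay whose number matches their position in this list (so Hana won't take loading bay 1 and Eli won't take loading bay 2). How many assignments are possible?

Let Aᵢ (for i ∈ {1, 2}) be the placements that put person i in their forbidden loading bay. Any j of these fix j positions, leaving (6−j)! ways to fill the rest, and there are C(2,j) ways to pick which j.
By inclusion–exclusion, the number of valid placements is Σ_{j=0}^{2} (−1)^j C(2,j)·(6−j)!.
Computing: 720 − 240 + 24 = 504.

504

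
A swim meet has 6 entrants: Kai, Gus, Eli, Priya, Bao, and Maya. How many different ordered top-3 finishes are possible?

There are 6 choices for 1st place, 5 for 2nd, and 4 for 3rd.
That gives 6 × 5 × 4 = 120.

120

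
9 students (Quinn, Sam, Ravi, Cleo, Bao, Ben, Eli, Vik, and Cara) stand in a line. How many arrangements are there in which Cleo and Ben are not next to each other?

There are 9! = 362880 arrangements in all. If Cleo and Ben are adjacent, merging them into one block gives 2·(8)! = 80640 arrangements.
Complementary counting: 362880 − 80640 = 282240.

282240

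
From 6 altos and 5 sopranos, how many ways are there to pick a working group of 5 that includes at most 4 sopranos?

461

Split by how many sopranos are chosen (0 through 4).
Sum: C(5,0)·C(6,5) + C(5,1)·C(6,4) + C(5,2)·C(6,3) + C(5,3)·C(6,2) + C(5,4)·C(6,1) = 6 + 75 + 200 + 150 + 30 = 461.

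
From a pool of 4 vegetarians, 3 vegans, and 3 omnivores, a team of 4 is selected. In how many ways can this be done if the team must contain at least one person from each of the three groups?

Unrestricted: C(10,4) = 210 ways to pick any 4 of the 10.
Subtract selections that omit an entire group: no vegetarians → C(6,4) = 15; no vegans → C(7,4) = 35; no omnivores → C(7,4) = 35.
Add back selections omitting two groups (i.e. drawn from a single group): C(4,4) + C(3,4) + C(3,4) = 1.
By inclusion–exclusion: 210 − 85 + 1 = 126.

126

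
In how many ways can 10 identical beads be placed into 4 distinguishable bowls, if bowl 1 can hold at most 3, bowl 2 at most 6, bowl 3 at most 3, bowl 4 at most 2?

29

By stars and bars, unrestricted non-negative solutions to x_1+…+x_4 = 10 number C(10+3,3) = 286.
Subtract solutions that violate a single cap (substitute x_i' = x_i − (cap_i+1)): x_1 ≥ 4 gives C(9,3) = 84; x_2 ≥ 7 gives C(6,3) = 20; x_3 ≥ 4 gives C(9,3) = 84; x_4 ≥ 3 gives C(10,3) = 120. Together 308.
Add back pairs where two caps are both exceeded: 0 + 10 + 20 + 0 + 1 + 20 = 51.
By inclusion–exclusion the count is 286 − 308 + 51 = 29.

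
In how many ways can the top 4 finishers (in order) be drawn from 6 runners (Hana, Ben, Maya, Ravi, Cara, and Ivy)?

This is an ordered selection of 4 from 6: P(6,4).
That gives 6 × 5 × 4 × 3 = 360.

360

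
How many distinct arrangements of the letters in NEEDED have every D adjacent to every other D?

Treat the 2 copies of D as a single block. The multiset to arrange is then {DD, E, E, E, N}, 5 items in all.
That gives (5)!/(3!) = 20 arrangements.

20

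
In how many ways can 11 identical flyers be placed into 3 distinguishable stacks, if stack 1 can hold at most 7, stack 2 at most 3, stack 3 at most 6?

18

Ignoring the caps, the number of non-negative solutions to x_1+…+x_3 = 11 is C(13,2) = 78.
Subtract solutions that violate a single cap (substitute x_i' = x_i − (cap_i+1)): x_1 ≥ 8 gives C(5,2) = 10; x_2 ≥ 4 gives C(9,2) = 36; x_3 ≥ 7 gives C(6,2) = 15. Together 61.
Add back pairs where two caps are both exceeded: 0 + 0 + 1 = 1.
By inclusion–exclusion the count is 78 − 61 + 1 = 18.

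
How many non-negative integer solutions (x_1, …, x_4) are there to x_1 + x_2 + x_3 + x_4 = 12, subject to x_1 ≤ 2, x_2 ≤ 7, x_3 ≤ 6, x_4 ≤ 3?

54

Ignoring the caps, the number of non-negative solutions to x_1+…+x_4 = 12 is C(15,3) = 455.
Subtract solutions that violate a single cap (substitute x_i' = x_i − (cap_i+1)): x_1 ≥ 3 gives C(12,3) = 220; x_2 ≥ 8 gives C(7,3) = 35; x_3 ≥ 7 gives C(8,3) = 56; x_4 ≥ 4 gives C(11,3) = 165. Together 476.
Add back pairs where two caps are both exceeded: 4 + 10 + 56 + 0 + 1 + 4 = 75.
By inclusion–exclusion the count is 455 − 476 + 75 = 54.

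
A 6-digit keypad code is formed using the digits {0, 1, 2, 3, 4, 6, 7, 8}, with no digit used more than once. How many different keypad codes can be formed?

20160

With no repetition, fill the 6 digits in order: 8 choices, then 7, down to 3.
8 × 7 × 6 × 5 × 4 × 3 = 20160.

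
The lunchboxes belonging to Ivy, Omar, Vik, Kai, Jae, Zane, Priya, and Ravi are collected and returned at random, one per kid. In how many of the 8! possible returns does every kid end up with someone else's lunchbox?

Let Aᵢ be the assignments in which kid i gets their own lunchbox. We want the size of the complement of A₁∪…∪A_8.
By inclusion–exclusion this is Σ_{j=0}^{8} (−1)^j C(8,j)·(8−j)!.
Computing: 40320 − 40320 + 20160 − 6720 + 1680 − 336 + 56 − 8 + 1 = 14833.

14833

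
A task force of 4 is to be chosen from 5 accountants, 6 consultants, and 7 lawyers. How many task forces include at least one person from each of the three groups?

1575

With no constraint there are C(18,4) = 3060 possible selections.
Selections missing a whole group: no accountants → C(13,4) = 715; no consultants → C(12,4) = 495; no lawyers → C(11,4) = 330.
Add back selections omitting two groups (i.e. drawn from a single group): C(5,4) + C(6,4) + C(7,4) = 55.
By inclusion–exclusion: 3060 − 1540 + 55 = 1575.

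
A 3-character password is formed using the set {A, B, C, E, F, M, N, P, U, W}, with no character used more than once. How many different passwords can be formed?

Choose and order 3 of the 10 symbols: the first character has 10 options, the next 9, then 8.
10 × 9 × 8 = 720.

720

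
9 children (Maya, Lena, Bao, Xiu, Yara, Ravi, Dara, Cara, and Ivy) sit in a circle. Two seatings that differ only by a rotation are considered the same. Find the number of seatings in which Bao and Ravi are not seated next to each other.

Without the restriction there are (8)! = 40320 seatings.
Seatings with Bao beside Ravi: treat them as a block with 2 internal orders, giving 2 × (7)! = 10080.
Subtracting, 40320 − 10080 = 30240.

30240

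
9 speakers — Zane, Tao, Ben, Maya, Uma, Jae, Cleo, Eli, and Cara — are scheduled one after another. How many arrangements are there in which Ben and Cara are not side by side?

Of the 9! = 362880 arrangements, those with Ben and Cara adjacent number 2 × 8! = 80640 (treat the pair as a block with 2 internal orders).
So 362880 − 80640 = 282240 arrangements keep them apart.

282240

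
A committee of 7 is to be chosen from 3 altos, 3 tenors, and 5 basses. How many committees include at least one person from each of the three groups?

314

With no constraint there are C(11,7) = 330 possible selections.
Selections missing a whole group: no altos → C(8,7) = 8; no tenors → C(8,7) = 8; no basses → C(6,7) = 0.
Add back selections omitting two groups (i.e. drawn from a single group): C(3,7) + C(3,7) + C(5,7) = 0.
By inclusion–exclusion: 330 − 16 + 0 = 314.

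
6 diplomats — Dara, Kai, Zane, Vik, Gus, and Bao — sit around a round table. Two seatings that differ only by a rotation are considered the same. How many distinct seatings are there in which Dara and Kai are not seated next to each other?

All circular seatings of 6 people number (5)! = 120.
Those with Dara next to Kai: fuse the pair into one unit and seat 5 units around a circle — 2·(4)! = 48.
Subtracting, 120 − 48 = 72.

72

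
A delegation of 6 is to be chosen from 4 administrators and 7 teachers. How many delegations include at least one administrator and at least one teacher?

455

Unrestricted: C(11,6) = 462 ways to pick any 6 of the 11.
Selections missing a whole group: no administrators → C(7,6) = 7; no teachers → C(4,6) = 0.
Both groups omitted at once is impossible, so 462 − 7 = 455.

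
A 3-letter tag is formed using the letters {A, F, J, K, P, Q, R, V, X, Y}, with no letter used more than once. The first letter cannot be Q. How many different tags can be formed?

The first letter has 10−1 = 9 choices (anything except Q).
The remaining 2 letters are filled from the other 9 symbols without repetition: 9 × 8 = 72.
Total: 9 × 72 = 648.

648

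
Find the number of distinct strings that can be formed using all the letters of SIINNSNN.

420

Letter multiplicities in SIINNSNN: I×2, N×4, S×2.
The number of distinct arrangements is 8!/(4!·2!·2!) = 40320/96 = 420.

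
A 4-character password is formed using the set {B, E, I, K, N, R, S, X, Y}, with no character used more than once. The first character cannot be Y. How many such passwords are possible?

The first character has 9−1 = 8 choices (anything except Y).
The remaining 3 characters are filled from the other 8 symbols without repetition: 8 × 7 × 6 = 336.
Total: 8 × 336 = 2688.

2688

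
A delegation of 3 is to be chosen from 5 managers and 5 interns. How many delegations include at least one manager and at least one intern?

100

With no constraint there are C(10,3) = 120 possible selections.
Selections missing a whole group: no managers → C(5,3) = 10; no interns → C(5,3) = 10.
Both groups omitted at once is impossible, so 120 − 20 = 100.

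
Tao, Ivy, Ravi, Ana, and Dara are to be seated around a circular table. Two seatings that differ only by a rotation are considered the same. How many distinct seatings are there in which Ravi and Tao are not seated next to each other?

12

Without the restriction there are (4)! = 24 seatings.
Seatings with Ravi beside Tao: treat them as a block with 2 internal orders, giving 2 × (3)! = 12.
Subtracting, 24 − 12 = 12.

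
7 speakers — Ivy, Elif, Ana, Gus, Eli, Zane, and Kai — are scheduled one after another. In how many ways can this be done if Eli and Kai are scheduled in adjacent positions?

Treat {Eli, Kai} as a single unit. There are 6 units to order, and the pair itself can be ordered 2 ways.
That gives 2 × 6! = 2 × 720 = 1440.

1440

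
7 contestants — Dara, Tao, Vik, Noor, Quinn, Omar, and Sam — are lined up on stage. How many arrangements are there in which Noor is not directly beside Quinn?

3600

There are 7! = 5040 arrangements in all. If Noor and Quinn are adjacent, merging them into one block gives 2·(6)! = 1440 arrangements.
So 5040 − 1440 = 3600 arrangements keep them apart.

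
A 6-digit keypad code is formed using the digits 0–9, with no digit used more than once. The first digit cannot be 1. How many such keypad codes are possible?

136080

The first digit has 10−1 = 9 choices (anything except 1).
The remaining 5 digits are filled from the other 9 symbols without repetition: 9 × 8 × 7 × 6 × 5 = 15120.
Total: 9 × 15120 = 136080.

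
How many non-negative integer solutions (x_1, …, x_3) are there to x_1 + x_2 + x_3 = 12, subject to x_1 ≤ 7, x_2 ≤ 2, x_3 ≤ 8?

By stars and bars, unrestricted non-negative solutions to x_1+…+x_3 = 12 number C(12+2,2) = 91.
Subtract solutions that violate a single cap (substitute x_i' = x_i − (cap_i+1)): x_1 ≥ 8 gives C(6,2) = 15; x_2 ≥ 3 gives C(11,2) = 55; x_3 ≥ 9 gives C(5,2) = 10. Together 80.
Add back pairs where two caps are both exceeded: 3 + 0 + 1 = 4.
By inclusion–exclusion the count is 91 − 80 + 4 = 15.

15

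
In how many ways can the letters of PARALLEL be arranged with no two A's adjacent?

Total arrangements of PARALLEL: 8!/(3!·2!) = 3360.
Arrangements with the A's together: treat AA as one letter, giving (7)!/(3!) = 840.
Hence 3360 − 840 = 2520.

2520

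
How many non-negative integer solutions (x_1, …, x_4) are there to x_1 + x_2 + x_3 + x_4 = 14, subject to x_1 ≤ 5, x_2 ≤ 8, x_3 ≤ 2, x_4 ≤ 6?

80

Without the upper bounds there are C(17,3) = 680 ways to split 14 among 4 variables.
Subtract solutions that violate a single cap (substitute x_i' = x_i − (cap_i+1)): x_1 ≥ 6 gives C(11,3) = 165; x_2 ≥ 9 gives C(8,3) = 56; x_3 ≥ 3 gives C(14,3) = 364; x_4 ≥ 7 gives C(10,3) = 120. Together 705.
Add back pairs where two caps are both exceeded: 0 + 56 + 4 + 10 + 0 + 35 = 105.
By inclusion–exclusion the count is 680 − 705 + 105 = 80.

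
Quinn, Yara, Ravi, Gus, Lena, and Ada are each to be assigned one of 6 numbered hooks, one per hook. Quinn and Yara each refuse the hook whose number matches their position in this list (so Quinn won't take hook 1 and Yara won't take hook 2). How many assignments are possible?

Let Aᵢ (for i ∈ {1, 2}) be the placements that put person i in their forbidden hook. Any j of these fix j positions, leaving (6−j)! ways to fill the rest, and there are C(2,j) ways to pick which j.
By inclusion–exclusion, the number of valid placements is Σ_{j=0}^{2} (−1)^j C(2,j)·(6−j)!.
Computing: 720 − 240 + 24 = 504.

504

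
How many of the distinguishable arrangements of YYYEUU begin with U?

20

Fix U in the first position and arrange the remaining 5 letters.
Those 5 letters have Y appearing 3 times, giving (5)!/(3!) = 20.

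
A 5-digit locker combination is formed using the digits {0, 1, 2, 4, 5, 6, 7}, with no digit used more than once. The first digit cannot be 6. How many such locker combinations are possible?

2160

The first digit has 7−1 = 6 choices (anything except 6).
The remaining 4 digits are filled from the other 6 symbols without repetition: 6 × 5 × 4 × 3 = 360.
Total: 6 × 360 = 2160.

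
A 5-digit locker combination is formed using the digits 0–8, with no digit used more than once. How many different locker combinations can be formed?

15120

This is a permutation of 5 out of 9: P(9,5) = 9!/4!.
That product is 9 × 8 × 7 × 6 × 5 = 15120.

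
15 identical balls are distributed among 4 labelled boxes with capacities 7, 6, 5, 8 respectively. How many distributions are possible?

243

By stars and bars, unrestricted non-negative solutions to x_1+…+x_4 = 15 number C(15+3,3) = 816.
Subtract solutions that violate a single cap (substitute x_i' = x_i − (cap_i+1)): x_1 ≥ 8 gives C(10,3) = 120; x_2 ≥ 7 gives C(11,3) = 165; x_3 ≥ 6 gives C(12,3) = 220; x_4 ≥ 9 gives C(9,3) = 84. Together 589.
Add back pairs where two caps are both exceeded: 1 + 4 + 0 + 10 + 0 + 1 = 16.
By inclusion–exclusion the count is 816 − 589 + 16 = 243.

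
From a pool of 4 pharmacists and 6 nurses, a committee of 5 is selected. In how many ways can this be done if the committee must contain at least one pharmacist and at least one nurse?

Total 5-person selections from all 10: C(10,5) = 252.
Selections missing a whole group: no pharmacists → C(6,5) = 6; no nurses → C(4,5) = 0.
Both groups omitted at once is impossible, so 252 − 6 = 246.

246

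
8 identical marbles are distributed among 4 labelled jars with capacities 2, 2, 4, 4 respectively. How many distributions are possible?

Ignoring the caps, the number of non-negative solutions to x_1+…+x_4 = 8 is C(11,3) = 165.
Subtract solutions that violate a single cap (substitute x_i' = x_i − (cap_i+1)): x_1 ≥ 3 gives C(8,3) = 56; x_2 ≥ 3 gives C(8,3) = 56; x_3 ≥ 5 gives C(6,3) = 20; x_4 ≥ 5 gives C(6,3) = 20. Together 152.
Add back pairs where two caps are both exceeded: 10 + 1 + 1 + 1 + 1 + 0 = 14.
By inclusion–exclusion the count is 165 − 152 + 14 = 27.

27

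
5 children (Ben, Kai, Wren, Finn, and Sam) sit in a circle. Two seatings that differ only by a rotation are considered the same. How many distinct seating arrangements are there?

24

Seat Ben anywhere (absorbing the rotational symmetry), then permute the other 4: (4)! = 24.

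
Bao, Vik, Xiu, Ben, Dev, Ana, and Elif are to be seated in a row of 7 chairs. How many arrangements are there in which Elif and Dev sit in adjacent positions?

1440

Glue Elif and Dev into one block (2 internal orders), leaving 6 units to arrange in a row.
That gives 2 × 6! = 2 × 720 = 1440.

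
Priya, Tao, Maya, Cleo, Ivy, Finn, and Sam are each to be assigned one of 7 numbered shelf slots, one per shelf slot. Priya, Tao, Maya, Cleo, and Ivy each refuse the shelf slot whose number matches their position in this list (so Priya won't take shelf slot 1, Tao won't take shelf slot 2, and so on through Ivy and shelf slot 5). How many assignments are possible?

Let Aᵢ (for 1 ≤ i ≤ 5) be the placements that put person i in their forbidden shelf slot. Any j of these fix j positions, leaving (7−j)! ways to fill the rest, and there are C(5,j) ways to pick which j.
By inclusion–exclusion, the number of valid placements is Σ_{j=0}^{5} (−1)^j C(5,j)·(7−j)!.
Computing: 5040 − 3600 + 1200 − 240 + 30 − 2 = 2428.

2428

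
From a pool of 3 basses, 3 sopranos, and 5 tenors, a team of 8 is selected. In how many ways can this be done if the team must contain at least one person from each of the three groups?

163

With no constraint there are C(11,8) = 165 possible selections.
Subtract selections that omit an entire group: no basses → C(8,8) = 1; no sopranos → C(8,8) = 1; no tenors → C(6,8) = 0.
Add back selections omitting two groups (i.e. drawn from a single group): C(3,8) + C(3,8) + C(5,8) = 0.
By inclusion–exclusion: 165 − 2 + 0 = 163.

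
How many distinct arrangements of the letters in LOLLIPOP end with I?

210

With the last slot taken by I, it remains to arrange the other 7 letters (LOLLPOP).
Those 7 letters have L appearing 3 times, O appearing twice, and P appearing twice, giving (7)!/(3!·2!·2!) = 210.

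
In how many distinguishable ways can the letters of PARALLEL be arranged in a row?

3360

PARALLEL has 8 letters with A appearing twice and L appearing 3 times.
Dividing 8! = 40320 by 3!·2! = 12 for the repeated letters gives 3360.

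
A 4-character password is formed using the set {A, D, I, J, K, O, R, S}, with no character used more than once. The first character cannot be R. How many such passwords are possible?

1470

The first character has 8−1 = 7 choices (anything except R).
The remaining 3 characters are filled from the other 7 symbols without repetition: 7 × 6 × 5 = 210.
Total: 7 × 210 = 1470.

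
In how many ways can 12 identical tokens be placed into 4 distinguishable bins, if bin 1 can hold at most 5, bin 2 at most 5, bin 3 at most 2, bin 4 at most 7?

By stars and bars, unrestricted non-negative solutions to x_1+…+x_4 = 12 number C(12+3,3) = 455.
Subtract solutions that violate a single cap (substitute x_i' = x_i − (cap_i+1)): x_1 ≥ 6 gives C(9,3) = 84; x_2 ≥ 6 gives C(9,3) = 84; x_3 ≥ 3 gives C(12,3) = 220; x_4 ≥ 8 gives C(7,3) = 35. Together 423.
Add back pairs where two caps are both exceeded: 1 + 20 + 0 + 20 + 0 + 4 = 45.
By inclusion–exclusion the count is 455 − 423 + 45 = 77.

77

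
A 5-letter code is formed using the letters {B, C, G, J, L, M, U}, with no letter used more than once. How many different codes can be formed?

Choose and order 5 of the 7 symbols: the first letter has 7 options, the next 6, and so on down to 3.
7 × 6 × 5 × 4 × 3 = 2520.

2520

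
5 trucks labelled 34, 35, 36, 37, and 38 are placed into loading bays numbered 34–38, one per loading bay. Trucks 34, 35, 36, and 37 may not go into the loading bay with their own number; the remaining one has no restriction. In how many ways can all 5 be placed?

Let Aᵢ (for 34 ≤ i ≤ 37) be the placements that put truck i in its forbidden loading bay. Any j of these fix j positions, leaving (5−j)! ways to fill the rest, and there are C(4,j) ways to pick which j.
By inclusion–exclusion, the number of valid placements is Σ_{j=0}^{4} (−1)^j C(4,j)·(5−j)!.
Computing: 120 − 96 + 36 − 8 + 1 = 53.

53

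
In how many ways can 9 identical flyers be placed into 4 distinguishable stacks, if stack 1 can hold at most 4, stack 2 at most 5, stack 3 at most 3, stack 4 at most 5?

Ignoring the caps, the number of non-negative solutions to x_1+…+x_4 = 9 is C(12,3) = 220.
Subtract solutions that violate a single cap (substitute x_i' = x_i − (cap_i+1)): x_1 ≥ 5 gives C(7,3) = 35; x_2 ≥ 6 gives C(6,3) = 20; x_3 ≥ 4 gives C(8,3) = 56; x_4 ≥ 6 gives C(6,3) = 20. Together 131.
Add back pairs where two caps are both exceeded: 0 + 1 + 0 + 0 + 0 + 0 = 1.
By inclusion–exclusion the count is 220 − 131 + 1 = 90.

90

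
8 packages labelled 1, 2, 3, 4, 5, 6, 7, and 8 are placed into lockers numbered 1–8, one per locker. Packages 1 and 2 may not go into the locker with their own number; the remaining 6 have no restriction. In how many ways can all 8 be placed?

30960

Let Aᵢ (for i ∈ {1, 2}) be the placements that put package i in its forbidden locker. Any j of these fix j positions, leaving (8−j)! ways to fill the rest, and there are C(2,j) ways to pick which j.
By inclusion–exclusion, the number of valid placements is Σ_{j=0}^{2} (−1)^j C(2,j)·(8−j)!.
Computing: 40320 − 10080 + 720 = 30960.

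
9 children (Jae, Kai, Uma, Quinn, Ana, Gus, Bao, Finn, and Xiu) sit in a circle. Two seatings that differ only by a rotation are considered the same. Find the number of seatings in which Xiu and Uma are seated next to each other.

Treat {Xiu, Uma} as one unit (2 internal orders) and seat the resulting 8 units around the table: (7)! circular arrangements.
So 2 × (7)! = 2 × 5040 = 10080.

10080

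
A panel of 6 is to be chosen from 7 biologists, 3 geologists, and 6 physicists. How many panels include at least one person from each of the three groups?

Unrestricted: C(16,6) = 8008 ways to pick any 6 of the 16.
Subtract selections that omit an entire group: no biologists → C(9,6) = 84; no geologists → C(13,6) = 1716; no physicists → C(10,6) = 210.
Add back selections omitting two groups (i.e. drawn from a single group): C(7,6) + C(3,6) + C(6,6) = 8.
By inclusion–exclusion: 8008 − 2010 + 8 = 6006.

6006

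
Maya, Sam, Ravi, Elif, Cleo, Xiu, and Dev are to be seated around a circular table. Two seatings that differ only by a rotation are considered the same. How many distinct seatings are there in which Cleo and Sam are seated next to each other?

Treat {Cleo, Sam} as one unit (2 internal orders) and seat the resulting 6 units around the table: (5)! circular arrangements.
So 2 × (5)! = 2 × 120 = 240.

240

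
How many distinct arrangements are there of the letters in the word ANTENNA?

420

Letter multiplicities in ANTENNA: A×2, E×1, N×3, T×1.
Dividing 7! = 5040 by 3!·2! = 12 for the repeated letters gives 420.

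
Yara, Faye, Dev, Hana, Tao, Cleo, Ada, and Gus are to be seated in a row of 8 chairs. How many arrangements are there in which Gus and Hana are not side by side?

There are 8! = 40320 arrangements in all. If Gus and Hana are adjacent, merging them into one block gives 2·(7)! = 10080 arrangements.
So 40320 − 10080 = 30240 arrangements keep them apart.

30240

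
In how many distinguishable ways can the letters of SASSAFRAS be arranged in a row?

2520

The 9 letters of SASSAFRAS have repeats: A appearing 3 times and S appearing 4 times.
Dividing 9! = 362880 by 4!·3! = 144 for the repeated letters gives 2520.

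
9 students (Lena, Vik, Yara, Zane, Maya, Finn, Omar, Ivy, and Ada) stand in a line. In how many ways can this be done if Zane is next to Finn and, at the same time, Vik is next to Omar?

Treat {Zane,Finn} as one block (2 orders) and {Vik,Omar} as another (2 orders).
That leaves 7 units to arrange: 2 × 2 × 7! = 4 × 5040 = 20160.

20160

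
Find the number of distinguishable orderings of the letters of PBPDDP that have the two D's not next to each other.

40

There are 6!/(3!·2!) = 60 arrangements of PBPDDP in total.
Arrangements with the D's together: treat DD as one letter, giving (5)!/(3!) = 20.
Hence 60 − 20 = 40.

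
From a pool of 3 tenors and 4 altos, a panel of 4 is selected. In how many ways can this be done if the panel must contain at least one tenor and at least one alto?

34

Unrestricted: C(7,4) = 35 ways to pick any 4 of the 7.
Subtract selections that omit an entire group: no tenors → C(4,4) = 1; no altos → C(3,4) = 0.
Both groups omitted at once is impossible, so 35 − 1 = 34.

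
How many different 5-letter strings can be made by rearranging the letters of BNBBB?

5

BNBBB has 5 letters with B appearing 4 times.
The number of distinct arrangements is 5!/(4!) = 120/24 = 5.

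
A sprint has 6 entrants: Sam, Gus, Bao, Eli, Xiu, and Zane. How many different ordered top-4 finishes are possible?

There are 6 choices for 1st place, 5 for 2nd, and so on down to 3 for position 4.
That gives 6 × 5 × 4 × 3 = 360.

360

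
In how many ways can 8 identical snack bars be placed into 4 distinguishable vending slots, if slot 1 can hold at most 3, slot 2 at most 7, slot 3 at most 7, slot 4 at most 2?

By stars and bars, unrestricted non-negative solutions to x_1+…+x_4 = 8 number C(8+3,3) = 165.
Subtract solutions that violate a single cap (substitute x_i' = x_i − (cap_i+1)): x_1 ≥ 4 gives C(7,3) = 35; x_2 ≥ 8 gives C(3,3) = 1; x_3 ≥ 8 gives C(3,3) = 1; x_4 ≥ 3 gives C(8,3) = 56. Together 93.
Add back pairs where two caps are both exceeded: 0 + 0 + 4 + 0 + 0 + 0 = 4.
By inclusion–exclusion the count is 165 − 93 + 4 = 76.

76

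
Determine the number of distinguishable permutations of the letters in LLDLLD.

The 6 letters of LLDLLD have repeats: D appearing twice and L appearing 4 times.
Dividing 6! = 720 by 4!·2! = 48 for the repeated letters gives 15.

15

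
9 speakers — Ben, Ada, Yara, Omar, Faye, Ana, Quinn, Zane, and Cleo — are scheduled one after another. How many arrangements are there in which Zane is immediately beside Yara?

80640

Glue Zane and Yara into one block (2 internal orders), leaving 8 units to arrange in a row.
So the count is 2·(8)! = 80640.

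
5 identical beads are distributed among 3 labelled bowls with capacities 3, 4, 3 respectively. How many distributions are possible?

14

Ignoring the caps, the number of non-negative solutions to x_1+…+x_3 = 5 is C(7,2) = 21.
Subtract solutions that violate a single cap (substitute x_i' = x_i − (cap_i+1)): x_1 ≥ 4 gives C(3,2) = 3; x_2 ≥ 5 gives C(2,2) = 1; x_3 ≥ 4 gives C(3,2) = 3. Together 7.
No two caps can be exceeded simultaneously, so the pair terms are all 0.
By inclusion–exclusion the count is 21 − 7 + 0 = 14.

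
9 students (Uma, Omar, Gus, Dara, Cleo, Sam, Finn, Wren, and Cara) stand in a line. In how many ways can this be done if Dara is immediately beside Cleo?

Glue Dara and Cleo into one block (2 internal orders), leaving 8 units to arrange in a row.
That gives 2 × 8! = 2 × 40320 = 80640.

80640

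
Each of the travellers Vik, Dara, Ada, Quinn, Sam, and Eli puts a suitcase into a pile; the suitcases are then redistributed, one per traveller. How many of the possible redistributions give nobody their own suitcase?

This is the derangement count D_6: permutations of 6 items with no fixed point.
By inclusion–exclusion this is Σ_{j=0}^{6} (−1)^j C(6,j)·(6−j)!.
Computing: 720 − 720 + 360 − 120 + 30 − 6 + 1 = 265.

265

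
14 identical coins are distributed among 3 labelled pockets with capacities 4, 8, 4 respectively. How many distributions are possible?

Without the upper bounds there are C(16,2) = 120 ways to split 14 among 3 pockets.
Subtract solutions that violate a single cap (substitute x_i' = x_i − (cap_i+1)): x_1 ≥ 5 gives C(11,2) = 55; x_2 ≥ 9 gives C(7,2) = 21; x_3 ≥ 5 gives C(11,2) = 55. Together 131.
Add back pairs where two caps are both exceeded: 1 + 15 + 1 = 17.
By inclusion–exclusion the count is 120 − 131 + 17 = 6.

6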